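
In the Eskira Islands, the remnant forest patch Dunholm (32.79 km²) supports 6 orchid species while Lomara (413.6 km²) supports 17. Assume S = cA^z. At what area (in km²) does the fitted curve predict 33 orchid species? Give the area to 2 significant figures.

2100 km²

z = ln(17/6) / ln(413.6/32.79) = 1.0415 / 2.5348 = 0.4109
c = 6 / 32.79^0.4109 = 6 / 4.195 = 1.43
A = (33/1.43)^(1/0.4109) ⇒ ln A = ln(23.07)/0.4109 = 7.6393
A = e^7.6393 ≈ 2078 km²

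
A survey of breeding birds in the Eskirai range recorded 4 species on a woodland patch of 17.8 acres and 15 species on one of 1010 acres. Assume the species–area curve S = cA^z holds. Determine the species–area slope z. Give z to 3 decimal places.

Taking logs: ln S = ln c + z ln A, so z = (ln S₂ − ln S₁)/(ln A₂ − ln A₁).
z = ln(15/4) / ln(1010/17.8) = ln(3.75) / ln(56.74) = 1.3218 / 4.0385 = 0.3273

0.327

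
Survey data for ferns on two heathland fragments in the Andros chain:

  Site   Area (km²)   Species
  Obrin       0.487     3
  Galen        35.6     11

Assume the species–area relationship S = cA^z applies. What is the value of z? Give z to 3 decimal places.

Taking logs: ln S = ln c + z ln A, so z = (ln S₂ − ln S₁)/(ln A₂ − ln A₁).
z = ln(11/3) / ln(35.6/0.487) = ln(3.667) / ln(73.1) = 1.2993 / 4.2918 = 0.3027

0.303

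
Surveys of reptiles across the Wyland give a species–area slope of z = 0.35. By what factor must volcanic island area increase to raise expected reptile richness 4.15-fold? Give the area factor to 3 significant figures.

(A₂/A₁)^0.35 = 4.15, so A₂/A₁ = 4.15^(1/0.35) = 4.15^2.857
ln(A₂/A₁) = ln 4.15 / 0.35 = 1.4231 / 0.35 = 4.0660
A₂/A₁ = e^4.0660 ≈ 58.32

58.3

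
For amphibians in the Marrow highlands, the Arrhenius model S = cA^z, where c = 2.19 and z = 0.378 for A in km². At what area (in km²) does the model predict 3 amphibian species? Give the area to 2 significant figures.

2.3 km²

3 = 2.19 × A^0.378  ⇒  A^0.378 = 3/2.19 = 1.37
ln A = ln(1.37) / 0.378 = 0.3147 / 0.378 = 0.8326
A = e^0.8326 ≈ 2.299 km²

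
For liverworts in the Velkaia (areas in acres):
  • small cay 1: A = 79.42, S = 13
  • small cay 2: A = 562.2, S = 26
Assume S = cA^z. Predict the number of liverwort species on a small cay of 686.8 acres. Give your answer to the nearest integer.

z = ln(26/13) / ln(562.2/79.42) = 0.6931 / 1.9571 = 0.3542
c = 13 / 79.42^0.3542 = 13 / 4.709 = 2.761
S₃ = 2.761 × 686.8^0.3542 = 2.761 × 10.11 ≈ 27.91

28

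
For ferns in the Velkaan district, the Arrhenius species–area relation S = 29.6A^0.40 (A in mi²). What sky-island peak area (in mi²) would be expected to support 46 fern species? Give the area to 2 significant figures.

46 = 29.6 × A^0.4  ⇒  A^0.4 = 46/29.6 = 1.554
ln A = ln(1.554) / 0.4 = 0.4409 / 0.4 = 1.1022
A = e^1.1022 ≈ 3.011 mi²

3.0 mi²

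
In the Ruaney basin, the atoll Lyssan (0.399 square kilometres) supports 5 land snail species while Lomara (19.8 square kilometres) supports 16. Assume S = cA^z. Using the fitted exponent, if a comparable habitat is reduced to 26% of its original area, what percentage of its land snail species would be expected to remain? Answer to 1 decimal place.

66.9%

z = ln(16/5) / ln(19.8/0.399) = 1.1632 / 3.9045 = 0.2979
S_new/S_old = (A_new/A_old)^z = 0.26^0.2979 = exp(0.2979 × -1.3471) = 0.6695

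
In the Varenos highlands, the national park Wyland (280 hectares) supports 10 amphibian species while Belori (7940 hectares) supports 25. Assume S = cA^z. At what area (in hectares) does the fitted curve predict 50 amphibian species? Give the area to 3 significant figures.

99700 hectares

z = ln(25/10) / ln(7940/280) = 0.9163 / 3.3449 = 0.2739
c = 10 / 280^0.2739 = 10 / 4.681 = 2.136
A = (50/2.136)^(1/0.2739) ⇒ ln A = ln(23.41)/0.2739 = 11.5100
A = e^11.5100 ≈ 99705 hectares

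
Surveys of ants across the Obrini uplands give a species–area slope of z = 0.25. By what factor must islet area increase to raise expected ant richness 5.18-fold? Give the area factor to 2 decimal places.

(A₂/A₁)^0.25 = 5.18, so A₂/A₁ = 5.18^(1/0.25) = 5.18^4
ln(A₂/A₁) = ln 5.18 / 0.25 = 1.6448 / 0.25 = 6.5792
A₂/A₁ = e^6.5792 ≈ 720

719.98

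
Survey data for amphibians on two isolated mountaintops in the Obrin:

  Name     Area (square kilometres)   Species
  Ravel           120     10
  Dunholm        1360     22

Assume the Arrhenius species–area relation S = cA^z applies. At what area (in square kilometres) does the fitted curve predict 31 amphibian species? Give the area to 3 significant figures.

z = ln(22/10) / ln(1360/120) = 0.7885 / 2.4277 = 0.3248
c = 10 / 120^0.3248 = 10 / 4.734 = 2.112
A = (31/2.112)^(1/0.3248) ⇒ ln A = ln(14.68)/0.3248 = 8.2712
A = e^8.2712 ≈ 3910 square kilometres

3910 square kilometres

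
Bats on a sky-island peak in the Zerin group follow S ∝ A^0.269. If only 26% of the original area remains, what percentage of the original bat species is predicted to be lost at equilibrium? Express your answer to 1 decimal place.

30.4%

S_new/S_old = (A_new/A_old)^z = 0.26^0.269
= exp(0.269 × ln 0.26) = exp(0.269 × -1.3471) = exp(-0.3624) ≈ 0.696
Fraction lost = 1 − 0.696 = 0.304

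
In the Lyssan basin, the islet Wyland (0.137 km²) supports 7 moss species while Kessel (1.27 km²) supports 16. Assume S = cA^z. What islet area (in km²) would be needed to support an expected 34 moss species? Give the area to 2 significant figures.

9.7 km²

z = ln(16/7) / ln(1.27/0.137) = 0.8267 / 2.2268 = 0.3712
c = 7 / 0.137^0.3712 = 7 / 0.4781 = 14.64
A = (34/14.64)^(1/0.3712) ⇒ ln A = ln(2.322)/0.3712 = 2.2694
A = e^2.2694 ≈ 9.674 km²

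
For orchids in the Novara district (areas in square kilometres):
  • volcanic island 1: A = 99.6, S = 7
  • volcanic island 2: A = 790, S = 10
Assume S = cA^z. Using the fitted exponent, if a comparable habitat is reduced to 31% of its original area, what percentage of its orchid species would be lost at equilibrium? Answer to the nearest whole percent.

z = ln(10/7) / ln(790/99.6) = 0.3567 / 2.0709 = 0.1722
S_new/S_old = (A_new/A_old)^z = 0.31^0.1722 = exp(0.1722 × -1.1712) = 0.8173
Fraction lost = 1 − 0.8173 = 0.1827

18%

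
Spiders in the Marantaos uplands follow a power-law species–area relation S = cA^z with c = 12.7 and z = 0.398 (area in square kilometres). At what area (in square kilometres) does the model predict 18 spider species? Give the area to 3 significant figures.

2.40 square kilometres

18 = 12.7 × A^0.398  ⇒  A^0.398 = 18/12.7 = 1.417
ln A = ln(1.417) / 0.398 = 0.3488 / 0.398 = 0.8763
A = e^0.8763 ≈ 2.402 square kilometres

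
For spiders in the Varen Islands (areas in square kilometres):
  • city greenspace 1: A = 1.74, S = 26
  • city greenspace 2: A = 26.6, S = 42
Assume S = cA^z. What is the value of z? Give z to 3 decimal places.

Taking logs: ln S = ln c + z ln A, so z = (ln S₂ − ln S₁)/(ln A₂ − ln A₁).
z = ln(42/26) / ln(26.6/1.74) = ln(1.615) / ln(15.29) = 0.4796 / 2.7270 = 0.1759

0.176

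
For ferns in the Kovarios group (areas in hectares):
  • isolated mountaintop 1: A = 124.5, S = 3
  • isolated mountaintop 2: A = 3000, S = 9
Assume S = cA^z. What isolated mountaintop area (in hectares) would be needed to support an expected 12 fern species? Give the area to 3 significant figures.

6900 hectares

z = ln(9/3) / ln(3000/124.5) = 1.0986 / 3.1821 = 0.3453
c = 3 / 124.5^0.3453 = 3 / 5.289 = 0.5672
A = (12/0.5672)^(1/0.3453) ⇒ ln A = ln(21.16)/0.3453 = 8.8396
A = e^8.8396 ≈ 6902 hectares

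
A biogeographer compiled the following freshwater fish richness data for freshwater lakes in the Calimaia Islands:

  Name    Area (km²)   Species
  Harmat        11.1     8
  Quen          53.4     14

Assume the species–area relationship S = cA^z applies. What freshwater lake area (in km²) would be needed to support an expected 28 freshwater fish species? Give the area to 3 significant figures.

374 km²

z = ln(14/8) / ln(53.4/11.1) = 0.5596 / 1.5709 = 0.3562
c = 8 / 11.1^0.3562 = 8 / 2.357 = 3.394
A = (28/3.394)^(1/0.3562) ⇒ ln A = ln(8.25)/0.3562 = 5.9235
A = e^5.9235 ≈ 373.7 km²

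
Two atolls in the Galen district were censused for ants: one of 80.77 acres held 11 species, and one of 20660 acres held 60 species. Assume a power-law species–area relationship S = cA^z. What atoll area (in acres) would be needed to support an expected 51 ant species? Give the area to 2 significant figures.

12000 acres

z = ln(60/11) / ln(20660/80.77) = 1.6964 / 5.5443 = 0.3060
c = 11 / 80.77^0.3060 = 11 / 3.833 = 2.87
A = (51/2.87)^(1/0.3060) ⇒ ln A = ln(17.77)/0.3060 = 9.4048
A = e^9.4048 ≈ 12147 acres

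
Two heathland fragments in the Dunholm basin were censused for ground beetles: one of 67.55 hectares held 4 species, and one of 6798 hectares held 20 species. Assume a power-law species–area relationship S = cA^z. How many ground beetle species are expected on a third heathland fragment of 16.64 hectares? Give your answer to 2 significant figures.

2.5

z = ln(20/4) / ln(6798/67.55) = 1.6094 / 4.6115 = 0.3490
c = 4 / 67.55^0.3490 = 4 / 4.351 = 0.9194
S₃ = 0.9194 × 16.64^0.3490 = 0.9194 × 2.668 ≈ 2.453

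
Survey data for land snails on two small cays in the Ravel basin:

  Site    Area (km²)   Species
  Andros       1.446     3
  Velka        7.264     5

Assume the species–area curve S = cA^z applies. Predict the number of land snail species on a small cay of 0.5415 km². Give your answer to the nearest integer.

2

z = ln(5/3) / ln(7.264/1.446) = 0.5108 / 1.6141 = 0.3165
c = 3 / 1.446^0.3165 = 3 / 1.124 = 2.67
S₃ = 2.67 × 0.5415^0.3165 = 2.67 × 0.8236 ≈ 2.198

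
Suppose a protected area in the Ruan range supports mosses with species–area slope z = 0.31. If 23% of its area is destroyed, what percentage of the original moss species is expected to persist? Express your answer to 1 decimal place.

92.2%

S_new/S_old = (A_new/A_old)^z = 0.77^0.31
= exp(0.31 × ln 0.77) = exp(0.31 × -0.2614) = exp(-0.0810) ≈ 0.9222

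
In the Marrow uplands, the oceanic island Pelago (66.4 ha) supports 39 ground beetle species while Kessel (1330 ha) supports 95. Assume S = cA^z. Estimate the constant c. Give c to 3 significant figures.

z = ln(S₂/S₁) / ln(A₂/A₁) = ln(95/39) / ln(1330/66.4) = 0.8903 / 2.9972 = 0.2970
c = S₁ / A₁^z = 39 / 66.4^0.2970 = 39 / 3.477 = 11.21

11.2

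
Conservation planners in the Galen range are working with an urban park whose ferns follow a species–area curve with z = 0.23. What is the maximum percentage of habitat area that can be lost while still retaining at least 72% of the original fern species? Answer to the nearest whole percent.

76%

Need (A_new/A_old)^0.23 = 0.72, so A_new/A_old = 0.72^(1/0.23) = 0.72^4.348
ln(A_new/A_old) = ln 0.72 / 0.23 = -0.3285 / 0.23 = -1.4283
A_new/A_old = e^-1.4283 ≈ 0.2397
Fraction that can be lost = 1 − 0.2397 = 0.7603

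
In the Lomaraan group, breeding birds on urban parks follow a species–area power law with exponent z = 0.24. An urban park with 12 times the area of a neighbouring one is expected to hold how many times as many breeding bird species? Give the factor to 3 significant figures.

1.82

S₂/S₁ = (A₂/A₁)^z = 12^0.24
ln(S₂/S₁) = 0.24 × ln 12 = 0.24 × 2.4849 = 0.5964
S₂/S₁ = e^0.5964 ≈ 1.816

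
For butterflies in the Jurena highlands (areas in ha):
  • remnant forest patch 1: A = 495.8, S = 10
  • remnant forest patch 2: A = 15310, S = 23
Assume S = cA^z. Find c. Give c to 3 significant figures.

z = ln(S₂/S₁) / ln(A₂/A₁) = ln(23/10) / ln(15310/495.8) = 0.8329 / 3.4301 = 0.2428
c = S₁ / A₁^z = 10 / 495.8^0.2428 = 10 / 4.513 = 2.216

2.22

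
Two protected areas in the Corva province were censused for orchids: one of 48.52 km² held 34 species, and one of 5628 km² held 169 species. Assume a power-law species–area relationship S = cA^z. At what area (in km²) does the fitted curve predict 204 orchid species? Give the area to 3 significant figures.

z = ln(169/34) / ln(5628/48.52) = 1.6035 / 4.7535 = 0.3373
c = 34 / 48.52^0.3373 = 34 / 3.704 = 9.178
A = (204/9.178)^(1/0.3373) ⇒ ln A = ln(22.23)/0.3373 = 9.1935
A = e^9.1935 ≈ 9833 km²

9830 km²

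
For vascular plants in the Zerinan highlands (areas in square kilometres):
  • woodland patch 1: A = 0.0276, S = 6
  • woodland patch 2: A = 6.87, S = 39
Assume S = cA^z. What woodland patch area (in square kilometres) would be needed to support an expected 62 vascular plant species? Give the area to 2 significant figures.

27 square kilometres

z = ln(39/6) / ln(6.87/0.0276) = 1.8718 / 5.5171 = 0.3393
c = 6 / 0.0276^0.3393 = 6 / 0.2958 = 20.28
A = (62/20.28)^(1/0.3393) ⇒ ln A = ln(3.057)/0.3393 = 3.2935
A = e^3.2935 ≈ 26.94 square kilometres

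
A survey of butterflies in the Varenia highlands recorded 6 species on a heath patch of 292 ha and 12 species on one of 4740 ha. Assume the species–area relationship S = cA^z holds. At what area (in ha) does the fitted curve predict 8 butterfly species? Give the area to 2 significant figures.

z = ln(12/6) / ln(4740/292) = 0.6931 / 2.7870 = 0.2487
c = 6 / 292^0.2487 = 6 / 4.103 = 1.462
A = (8/1.462)^(1/0.2487) ⇒ ln A = ln(5.471)/0.2487 = 6.8335
A = e^6.8335 ≈ 928.4 ha

930 ha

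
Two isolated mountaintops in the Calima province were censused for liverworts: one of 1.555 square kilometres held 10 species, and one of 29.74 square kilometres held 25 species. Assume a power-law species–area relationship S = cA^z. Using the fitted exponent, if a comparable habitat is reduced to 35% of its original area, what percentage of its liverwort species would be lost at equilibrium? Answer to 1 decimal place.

27.8%

z = ln(25/10) / ln(29.74/1.555) = 0.9163 / 2.9510 = 0.3105
S_new/S_old = (A_new/A_old)^z = 0.35^0.3105 = exp(0.3105 × -1.0498) = 0.7218
Fraction lost = 1 − 0.7218 = 0.2782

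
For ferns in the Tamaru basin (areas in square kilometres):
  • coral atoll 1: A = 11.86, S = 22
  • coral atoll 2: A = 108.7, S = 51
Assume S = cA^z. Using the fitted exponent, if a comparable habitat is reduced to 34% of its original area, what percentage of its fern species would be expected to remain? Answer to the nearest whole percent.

66%

z = ln(51/22) / ln(108.7/11.86) = 0.8408 / 2.2154 = 0.3795
S_new/S_old = (A_new/A_old)^z = 0.34^0.3795 = exp(0.3795 × -1.0788) = 0.664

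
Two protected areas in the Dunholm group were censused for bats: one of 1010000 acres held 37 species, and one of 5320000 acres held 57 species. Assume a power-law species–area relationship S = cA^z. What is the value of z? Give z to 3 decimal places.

Taking logs: ln S = ln c + z ln A, so z = (ln S₂ − ln S₁)/(ln A₂ − ln A₁).
z = ln(57/37) / ln(5320000/1010000) = ln(1.541) / ln(5.267) = 0.4321 / 1.6615 = 0.2601

0.260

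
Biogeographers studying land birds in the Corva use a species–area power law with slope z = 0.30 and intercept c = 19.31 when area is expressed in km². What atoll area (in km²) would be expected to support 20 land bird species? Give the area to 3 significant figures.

20 = 19.31 × A^0.3  ⇒  A^0.3 = 20/19.31 = 1.036
ln A = ln(1.036) / 0.3 = 0.0351 / 0.3 = 0.1170
A = e^0.1170 ≈ 1.124 km²

1.12 km²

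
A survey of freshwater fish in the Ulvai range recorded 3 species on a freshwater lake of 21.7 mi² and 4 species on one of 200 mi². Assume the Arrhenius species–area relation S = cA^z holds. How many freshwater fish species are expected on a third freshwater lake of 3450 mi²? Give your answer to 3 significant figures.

5.78

z = ln(4/3) / ln(200/21.7) = 0.2877 / 2.2210 = 0.1295
c = 3 / 21.7^0.1295 = 3 / 1.49 = 2.014
S₃ = 2.014 × 3450^0.1295 = 2.014 × 2.872 ≈ 5.784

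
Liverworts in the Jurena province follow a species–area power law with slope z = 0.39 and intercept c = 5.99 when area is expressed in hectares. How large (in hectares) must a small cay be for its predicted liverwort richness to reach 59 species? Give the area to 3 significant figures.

59 = 5.99 × A^0.39  ⇒  A^0.39 = 59/5.99 = 9.85
ln A = ln(9.85) / 0.39 = 2.2874 / 0.39 = 5.8652
A = e^5.8652 ≈ 352.6 hectares

353 hectares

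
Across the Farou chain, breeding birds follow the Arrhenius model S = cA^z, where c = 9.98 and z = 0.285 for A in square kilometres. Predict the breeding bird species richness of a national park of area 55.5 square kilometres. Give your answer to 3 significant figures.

31.4

S = 9.98 × 55.5^0.285
ln S = ln 9.98 + 0.285 × ln 55.5 = 2.3006 + 0.285 × 4.0164 = 3.4453
S = e^3.4453 ≈ 31.35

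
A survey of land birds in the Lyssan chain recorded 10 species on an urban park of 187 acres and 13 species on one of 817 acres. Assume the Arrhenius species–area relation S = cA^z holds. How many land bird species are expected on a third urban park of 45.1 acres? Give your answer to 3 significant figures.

z = ln(13/10) / ln(817/187) = 0.2624 / 1.4745 = 0.1779
c = 10 / 187^0.1779 = 10 / 2.536 = 3.942
S₃ = 3.942 × 45.1^0.1779 = 3.942 × 1.969 ≈ 7.764

7.76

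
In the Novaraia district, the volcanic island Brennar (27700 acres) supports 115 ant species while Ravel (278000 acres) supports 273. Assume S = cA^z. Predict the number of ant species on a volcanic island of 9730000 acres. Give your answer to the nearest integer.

z = ln(273/115) / ln(278000/27700) = 0.8645 / 2.3062 = 0.3749
c = 115 / 27700^0.3749 = 115 / 46.28 = 2.485
S₃ = 2.485 × 9730000^0.3749 = 2.485 × 416.6 ≈ 1035

1035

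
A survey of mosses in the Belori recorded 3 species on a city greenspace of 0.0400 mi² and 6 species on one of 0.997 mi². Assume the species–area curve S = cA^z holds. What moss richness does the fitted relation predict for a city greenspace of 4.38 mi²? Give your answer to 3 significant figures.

z = ln(6/3) / ln(0.997/0.04) = 0.6931 / 3.2159 = 0.2155
c = 3 / 0.04^0.2155 = 3 / 0.4997 = 6.004
S₃ = 6.004 × 4.38^0.2155 = 6.004 × 1.375 ≈ 8.255

8.25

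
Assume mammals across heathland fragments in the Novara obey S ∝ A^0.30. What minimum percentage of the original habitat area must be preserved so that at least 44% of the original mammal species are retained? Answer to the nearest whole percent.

6%

Need (A_new/A_old)^0.3 = 0.44, so A_new/A_old = 0.44^(1/0.3) = 0.44^3.333
ln(A_new/A_old) = ln 0.44 / 0.3 = -0.8210 / 0.3 = -2.7366
A_new/A_old = e^-2.7366 ≈ 0.06479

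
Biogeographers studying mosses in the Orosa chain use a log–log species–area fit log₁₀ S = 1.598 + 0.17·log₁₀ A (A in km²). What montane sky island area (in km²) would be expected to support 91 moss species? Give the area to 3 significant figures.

91 = 39.63 × A^0.17  ⇒  A^0.17 = 91/39.63 = 2.296
ln A = ln(2.296) / 0.17 = 0.8313 / 0.17 = 4.8902
A = e^4.8902 ≈ 133 km²

133 km²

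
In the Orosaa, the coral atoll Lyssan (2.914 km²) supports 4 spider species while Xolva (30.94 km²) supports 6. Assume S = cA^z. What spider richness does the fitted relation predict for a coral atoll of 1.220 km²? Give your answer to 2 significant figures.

z = ln(6/4) / ln(30.94/2.914) = 0.4055 / 2.3625 = 0.1716
c = 4 / 2.914^0.1716 = 4 / 1.201 = 3.329
S₃ = 3.329 × 1.22^0.1716 = 3.329 × 1.035 ≈ 3.445

3.4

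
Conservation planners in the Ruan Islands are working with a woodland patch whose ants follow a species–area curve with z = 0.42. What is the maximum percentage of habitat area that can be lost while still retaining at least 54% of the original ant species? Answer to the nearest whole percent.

Need (A_new/A_old)^0.42 = 0.54, so A_new/A_old = 0.54^(1/0.42) = 0.54^2.381
ln(A_new/A_old) = ln 0.54 / 0.42 = -0.6162 / 0.42 = -1.4671
A_new/A_old = e^-1.4671 ≈ 0.2306
Fraction that can be lost = 1 − 0.2306 = 0.7694

77%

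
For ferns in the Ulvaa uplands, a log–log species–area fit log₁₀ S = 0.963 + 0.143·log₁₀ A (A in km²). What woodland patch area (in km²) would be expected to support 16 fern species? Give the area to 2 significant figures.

16 = 9.183 × A^0.143  ⇒  A^0.143 = 16/9.183 = 1.742
ln A = ln(1.742) / 0.143 = 0.5552 / 0.143 = 3.8825
A = e^3.8825 ≈ 48.55 km²

49 km²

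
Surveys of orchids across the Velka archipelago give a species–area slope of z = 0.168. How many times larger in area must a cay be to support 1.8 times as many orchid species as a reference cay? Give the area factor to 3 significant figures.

33.1

(A₂/A₁)^0.168 = 1.8, so A₂/A₁ = 1.8^(1/0.168) = 1.8^5.952
ln(A₂/A₁) = ln 1.8 / 0.168 = 0.5878 / 0.168 = 3.4987
A₂/A₁ = e^3.4987 ≈ 33.07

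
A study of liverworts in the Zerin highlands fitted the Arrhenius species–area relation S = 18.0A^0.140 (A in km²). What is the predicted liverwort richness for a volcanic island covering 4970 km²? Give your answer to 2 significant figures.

S = 18 × 4970^0.14
ln S = ln 18 + 0.14 × ln 4970 = 2.8904 + 0.14 × 8.5112 = 4.0819
S = e^4.0819 ≈ 59.26

59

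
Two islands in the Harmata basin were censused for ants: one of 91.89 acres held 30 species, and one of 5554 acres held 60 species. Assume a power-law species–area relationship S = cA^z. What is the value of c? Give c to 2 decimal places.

z = ln(S₂/S₁) / ln(A₂/A₁) = ln(60/30) / ln(5554/91.89) = 0.6931 / 4.1017 = 0.1690
c = S₁ / A₁^z = 30 / 91.89^0.1690 = 30 / 2.147 = 13.97

13.97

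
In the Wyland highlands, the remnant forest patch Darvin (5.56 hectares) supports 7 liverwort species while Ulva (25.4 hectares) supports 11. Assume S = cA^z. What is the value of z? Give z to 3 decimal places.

0.298

Taking logs: ln S = ln c + z ln A, so z = (ln S₂ − ln S₁)/(ln A₂ − ln A₁).
z = ln(11/7) / ln(25.4/5.56) = ln(1.571) / ln(4.568) = 0.4520 / 1.5192 = 0.2975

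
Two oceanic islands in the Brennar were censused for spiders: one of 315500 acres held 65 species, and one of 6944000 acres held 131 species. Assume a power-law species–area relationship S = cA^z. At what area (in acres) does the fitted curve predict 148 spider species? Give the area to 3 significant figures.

11900000 acres

z = ln(131/65) / ln(6944000/315500) = 0.7008 / 3.0915 = 0.2267
c = 65 / 315500^0.2267 = 65 / 17.64 = 3.684
A = (148/3.684)^(1/0.2267) ⇒ ln A = ln(40.17)/0.2267 = 16.2916
A = e^16.2916 ≈ 11895034 acres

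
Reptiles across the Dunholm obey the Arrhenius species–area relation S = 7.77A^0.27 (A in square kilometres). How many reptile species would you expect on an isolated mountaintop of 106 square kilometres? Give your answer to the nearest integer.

27 species

S = 7.77 × 106^0.27
ln S = ln 7.77 + 0.27 × ln 106 = 2.0503 + 0.27 × 4.6634 = 3.3094
S = e^3.3094 ≈ 27.37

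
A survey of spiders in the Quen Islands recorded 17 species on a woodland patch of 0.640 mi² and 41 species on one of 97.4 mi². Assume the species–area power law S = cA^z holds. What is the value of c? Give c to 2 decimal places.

z = ln(S₂/S₁) / ln(A₂/A₁) = ln(41/17) / ln(97.4/0.64) = 0.8804 / 5.0251 = 0.1752
c = S₁ / A₁^z = 17 / 0.64^0.1752 = 17 / 0.9248 = 18.38

18.38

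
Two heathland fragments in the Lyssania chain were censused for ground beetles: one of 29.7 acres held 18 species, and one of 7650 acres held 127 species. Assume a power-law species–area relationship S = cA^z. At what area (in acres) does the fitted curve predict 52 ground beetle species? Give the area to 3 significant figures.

z = ln(127/18) / ln(7650/29.7) = 1.9538 / 5.5513 = 0.3520
c = 18 / 29.7^0.3520 = 18 / 3.299 = 5.457
A = (52/5.457)^(1/0.3520) ⇒ ln A = ln(9.53)/0.3520 = 6.4054
A = e^6.4054 ≈ 605.1 acres

605 acres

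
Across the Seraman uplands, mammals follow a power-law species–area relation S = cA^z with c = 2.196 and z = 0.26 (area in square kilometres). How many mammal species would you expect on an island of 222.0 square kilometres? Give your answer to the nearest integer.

S = 2.196 × 222^0.26 = 2.196 × 4.074 ≈ 8.947

9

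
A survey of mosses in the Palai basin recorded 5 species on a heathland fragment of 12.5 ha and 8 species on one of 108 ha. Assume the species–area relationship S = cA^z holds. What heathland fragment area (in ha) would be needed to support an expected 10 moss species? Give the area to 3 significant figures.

z = ln(8/5) / ln(108/12.5) = 0.4700 / 2.1564 = 0.2180
c = 5 / 12.5^0.2180 = 5 / 1.734 = 2.883
A = (10/2.883)^(1/0.2180) ⇒ ln A = ln(3.468)/0.2180 = 5.7059
A = e^5.7059 ≈ 300.6 ha

301 ha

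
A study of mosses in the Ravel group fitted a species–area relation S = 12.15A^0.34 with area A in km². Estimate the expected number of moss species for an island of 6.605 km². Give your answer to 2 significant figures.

S = 12.15 × 6.605^0.34
ln S = ln 12.15 + 0.34 × ln 6.605 = 2.4973 + 0.34 × 1.8878 = 3.1392
S = e^3.1392 ≈ 23.09

23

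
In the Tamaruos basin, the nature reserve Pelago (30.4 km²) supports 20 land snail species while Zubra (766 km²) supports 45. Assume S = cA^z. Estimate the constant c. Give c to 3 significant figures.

8.48

z = ln(S₂/S₁) / ln(A₂/A₁) = ln(45/20) / ln(766/30.4) = 0.8109 / 3.2267 = 0.2513
c = S₁ / A₁^z = 20 / 30.4^0.2513 = 20 / 2.359 = 8.479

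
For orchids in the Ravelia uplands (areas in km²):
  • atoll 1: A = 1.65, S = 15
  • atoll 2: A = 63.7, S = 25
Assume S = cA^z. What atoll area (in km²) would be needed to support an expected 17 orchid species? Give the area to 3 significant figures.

4.04 km²

z = ln(25/15) / ln(63.7/1.65) = 0.5108 / 3.6534 = 0.1398
c = 15 / 1.65^0.1398 = 15 / 1.073 = 13.99
A = (17/13.99)^(1/0.1398) ⇒ ln A = ln(1.216)/0.1398 = 1.3959
A = e^1.3959 ≈ 4.039 km²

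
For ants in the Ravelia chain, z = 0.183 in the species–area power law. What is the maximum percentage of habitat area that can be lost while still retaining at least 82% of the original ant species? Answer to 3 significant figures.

Need (A_new/A_old)^0.183 = 0.82, so A_new/A_old = 0.82^(1/0.183) = 0.82^5.464
ln(A_new/A_old) = ln 0.82 / 0.183 = -0.1985 / 0.183 = -1.0844
A_new/A_old = e^-1.0844 ≈ 0.3381
Fraction that can be lost = 1 − 0.3381 = 0.6619

66.2%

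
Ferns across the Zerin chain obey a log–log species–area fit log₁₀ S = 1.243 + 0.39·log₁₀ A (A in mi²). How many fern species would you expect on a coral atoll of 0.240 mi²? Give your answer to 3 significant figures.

10.0

S = 17.5 × 0.24^0.39
ln S = ln 17.5 + 0.39 × ln 0.24 = 2.8621 + 0.39 × -1.4271 = 2.3055
S = e^2.3055 ≈ 10.03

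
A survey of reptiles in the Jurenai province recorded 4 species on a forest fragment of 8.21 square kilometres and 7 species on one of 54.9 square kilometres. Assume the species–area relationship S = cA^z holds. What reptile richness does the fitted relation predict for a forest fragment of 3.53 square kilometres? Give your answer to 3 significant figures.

3.12

z = ln(7/4) / ln(54.9/8.21) = 0.5596 / 1.9002 = 0.2945
c = 4 / 8.21^0.2945 = 4 / 1.859 = 2.152
S₃ = 2.152 × 3.53^0.2945 = 2.152 × 1.45 ≈ 3.12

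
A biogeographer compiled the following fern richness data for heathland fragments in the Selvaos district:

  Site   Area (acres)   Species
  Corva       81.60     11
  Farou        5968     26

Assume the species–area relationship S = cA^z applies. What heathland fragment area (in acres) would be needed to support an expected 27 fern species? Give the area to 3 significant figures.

z = ln(26/11) / ln(5968/81.6) = 0.8602 / 4.2923 = 0.2004
c = 11 / 81.6^0.2004 = 11 / 2.416 = 4.553
A = (27/4.553)^(1/0.2004) ⇒ ln A = ln(5.93)/0.2004 = 8.8825
A = e^8.8825 ≈ 7205 acres

7200 acres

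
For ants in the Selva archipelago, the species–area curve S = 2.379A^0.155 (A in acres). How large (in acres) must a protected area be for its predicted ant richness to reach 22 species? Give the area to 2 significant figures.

22 = 2.379 × A^0.155  ⇒  A^0.155 = 22/2.379 = 9.248
ln A = ln(9.248) / 0.155 = 2.2244 / 0.155 = 14.3507
A = e^14.3507 ≈ 1707813 acres

1700000 acres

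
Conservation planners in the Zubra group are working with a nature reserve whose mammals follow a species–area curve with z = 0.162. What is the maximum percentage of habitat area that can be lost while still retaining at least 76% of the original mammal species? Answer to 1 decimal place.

81.6%

Need (A_new/A_old)^0.162 = 0.76, so A_new/A_old = 0.76^(1/0.162) = 0.76^6.173
ln(A_new/A_old) = ln 0.76 / 0.162 = -0.2744 / 0.162 = -1.6941
A_new/A_old = e^-1.6941 ≈ 0.1838
Fraction that can be lost = 1 − 0.1838 = 0.8162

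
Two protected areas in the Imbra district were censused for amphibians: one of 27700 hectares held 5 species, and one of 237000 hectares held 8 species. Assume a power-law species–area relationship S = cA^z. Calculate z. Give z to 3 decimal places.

Taking logs: ln S = ln c + z ln A, so z = (ln S₂ − ln S₁)/(ln A₂ − ln A₁).
z = ln(8/5) / ln(237000/27700) = ln(1.6) / ln(8.556) = 0.4700 / 2.1466 = 0.2189

0.219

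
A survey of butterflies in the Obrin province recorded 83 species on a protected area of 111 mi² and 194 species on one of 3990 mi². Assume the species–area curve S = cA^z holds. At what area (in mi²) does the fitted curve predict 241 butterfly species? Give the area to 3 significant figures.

z = ln(194/83) / ln(3990/111) = 0.8490 / 3.5820 = 0.2370
c = 83 / 111^0.2370 = 83 / 3.053 = 27.18
A = (241/27.18)^(1/0.2370) ⇒ ln A = ln(8.866)/0.2370 = 9.2068
A = e^9.2068 ≈ 9965 mi²

9960 mi²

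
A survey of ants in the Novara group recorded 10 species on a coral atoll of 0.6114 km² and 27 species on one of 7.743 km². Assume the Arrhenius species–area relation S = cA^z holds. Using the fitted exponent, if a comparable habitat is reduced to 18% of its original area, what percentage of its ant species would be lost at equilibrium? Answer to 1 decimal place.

48.9%

z = ln(27/10) / ln(7.743/0.6114) = 0.9933 / 2.5388 = 0.3912
S_new/S_old = (A_new/A_old)^z = 0.18^0.3912 = exp(0.3912 × -1.7148) = 0.5113
Fraction lost = 1 − 0.5113 = 0.4887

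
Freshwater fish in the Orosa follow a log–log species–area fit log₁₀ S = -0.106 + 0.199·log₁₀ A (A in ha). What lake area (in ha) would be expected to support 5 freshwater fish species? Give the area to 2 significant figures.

5 = 0.7834 × A^0.199  ⇒  A^0.199 = 5/0.7834 = 6.382
ln A = ln(6.382) / 0.199 = 1.8535 / 0.199 = 9.3141
A = e^9.3141 ≈ 11094 ha

11000 ha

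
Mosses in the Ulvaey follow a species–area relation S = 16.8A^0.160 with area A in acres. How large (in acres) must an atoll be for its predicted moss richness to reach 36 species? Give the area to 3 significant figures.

117 acres

36 = 16.8 × A^0.16  ⇒  A^0.16 = 36/16.8 = 2.143
ln A = ln(2.143) / 0.16 = 0.7621 / 0.16 = 4.7634
A = e^4.7634 ≈ 117.1 acres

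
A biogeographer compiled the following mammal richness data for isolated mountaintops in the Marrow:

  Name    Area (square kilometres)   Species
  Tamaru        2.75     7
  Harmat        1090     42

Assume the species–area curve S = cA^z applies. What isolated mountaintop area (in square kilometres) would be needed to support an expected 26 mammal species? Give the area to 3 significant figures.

z = ln(42/7) / ln(1090/2.75) = 1.7918 / 5.9823 = 0.2995
c = 7 / 2.75^0.2995 = 7 / 1.354 = 5.17
A = (26/5.17)^(1/0.2995) ⇒ ln A = ln(5.029)/0.2995 = 5.3927
A = e^5.3927 ≈ 219.8 square kilometres

220 square kilometres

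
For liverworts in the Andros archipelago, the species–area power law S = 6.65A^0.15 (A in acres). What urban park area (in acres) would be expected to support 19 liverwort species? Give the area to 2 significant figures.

1100 acres

19 = 6.65 × A^0.15  ⇒  A^0.15 = 19/6.65 = 2.857
ln A = ln(2.857) / 0.15 = 1.0498 / 0.15 = 6.9988
A = e^6.9988 ≈ 1095 acres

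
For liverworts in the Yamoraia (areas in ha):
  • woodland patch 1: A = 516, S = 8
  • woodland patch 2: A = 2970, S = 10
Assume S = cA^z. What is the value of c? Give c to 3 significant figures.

z = ln(S₂/S₁) / ln(A₂/A₁) = ln(10/8) / ln(2970/516) = 0.2231 / 1.7502 = 0.1275
c = S₁ / A₁^z = 8 / 516^0.1275 = 8 / 2.217 = 3.608

3.61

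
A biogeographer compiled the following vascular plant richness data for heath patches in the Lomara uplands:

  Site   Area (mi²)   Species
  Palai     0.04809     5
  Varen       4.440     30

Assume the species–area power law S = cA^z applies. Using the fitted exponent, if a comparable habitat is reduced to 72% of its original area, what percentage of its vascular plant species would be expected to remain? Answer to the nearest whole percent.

z = ln(30/5) / ln(4.44/0.04809) = 1.7918 / 4.5253 = 0.3959
S_new/S_old = (A_new/A_old)^z = 0.72^0.3959 = exp(0.3959 × -0.3285) = 0.878

88%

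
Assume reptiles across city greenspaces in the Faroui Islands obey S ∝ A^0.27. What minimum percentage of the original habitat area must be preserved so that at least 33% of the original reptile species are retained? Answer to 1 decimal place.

Need (A_new/A_old)^0.27 = 0.33, so A_new/A_old = 0.33^(1/0.27) = 0.33^3.704
ln(A_new/A_old) = ln 0.33 / 0.27 = -1.1087 / 0.27 = -4.1062
A_new/A_old = e^-4.1062 ≈ 0.01647

1.6%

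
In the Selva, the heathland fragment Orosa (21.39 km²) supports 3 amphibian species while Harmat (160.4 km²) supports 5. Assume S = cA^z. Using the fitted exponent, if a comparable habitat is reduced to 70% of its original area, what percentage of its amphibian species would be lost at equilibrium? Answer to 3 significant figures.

z = ln(5/3) / ln(160.4/21.39) = 0.5108 / 2.0147 = 0.2535
S_new/S_old = (A_new/A_old)^z = 0.7^0.2535 = exp(0.2535 × -0.3567) = 0.9135
Fraction lost = 1 − 0.9135 = 0.08646

8.65%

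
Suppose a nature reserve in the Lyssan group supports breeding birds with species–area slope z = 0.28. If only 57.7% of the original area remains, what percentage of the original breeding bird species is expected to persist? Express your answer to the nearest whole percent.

S_new/S_old = (A_new/A_old)^z = 0.577^0.28
= exp(0.28 × ln 0.577) = exp(0.28 × -0.5499) = exp(-0.1540) ≈ 0.8573

86%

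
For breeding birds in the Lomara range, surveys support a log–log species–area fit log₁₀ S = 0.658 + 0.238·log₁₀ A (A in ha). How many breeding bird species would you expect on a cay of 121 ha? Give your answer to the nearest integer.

S = 4.55 × 121^0.238 = 4.55 × 3.131 ≈ 14.25

14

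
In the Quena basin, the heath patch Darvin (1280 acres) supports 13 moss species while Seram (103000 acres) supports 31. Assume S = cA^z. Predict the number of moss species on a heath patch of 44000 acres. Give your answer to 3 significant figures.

26.2

z = ln(31/13) / ln(103000/1280) = 0.8690 / 4.3879 = 0.1981
c = 13 / 1280^0.1981 = 13 / 4.125 = 3.152
S₃ = 3.152 × 44000^0.1981 = 3.152 × 8.311 ≈ 26.19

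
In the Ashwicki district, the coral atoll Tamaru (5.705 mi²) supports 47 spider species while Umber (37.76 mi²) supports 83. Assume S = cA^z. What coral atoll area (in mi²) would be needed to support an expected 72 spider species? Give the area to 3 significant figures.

z = ln(83/47) / ln(37.76/5.705) = 0.5687 / 1.8899 = 0.3009
c = 47 / 5.705^0.3009 = 47 / 1.689 = 27.83
A = (72/27.83)^(1/0.3009) ⇒ ln A = ln(2.587)/0.3009 = 3.1588
A = e^3.1588 ≈ 23.54 mi²

23.5 mi²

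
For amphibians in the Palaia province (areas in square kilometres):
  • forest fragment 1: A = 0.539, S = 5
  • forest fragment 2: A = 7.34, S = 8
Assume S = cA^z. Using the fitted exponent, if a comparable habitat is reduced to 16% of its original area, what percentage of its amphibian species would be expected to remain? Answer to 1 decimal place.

71.9%

z = ln(8/5) / ln(7.34/0.539) = 0.4700 / 2.6114 = 0.1800
S_new/S_old = (A_new/A_old)^z = 0.16^0.1800 = exp(0.1800 × -1.8326) = 0.719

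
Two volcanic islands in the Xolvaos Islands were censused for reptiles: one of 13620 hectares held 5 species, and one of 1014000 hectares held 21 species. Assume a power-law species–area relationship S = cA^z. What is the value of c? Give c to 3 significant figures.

z = ln(S₂/S₁) / ln(A₂/A₁) = ln(21/5) / ln(1014000/13620) = 1.4351 / 4.3101 = 0.3330
c = S₁ / A₁^z = 5 / 13620^0.3330 = 5 / 23.8 = 0.2101

0.210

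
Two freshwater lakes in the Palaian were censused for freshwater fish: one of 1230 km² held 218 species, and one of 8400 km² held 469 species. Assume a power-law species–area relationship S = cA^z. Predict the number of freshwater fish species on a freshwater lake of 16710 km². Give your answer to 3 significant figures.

617

z = ln(469/218) / ln(8400/1230) = 0.7661 / 1.9212 = 0.3988
c = 218 / 1230^0.3988 = 218 / 17.07 = 12.77
S₃ = 12.77 × 16710^0.3988 = 12.77 × 48.3 ≈ 617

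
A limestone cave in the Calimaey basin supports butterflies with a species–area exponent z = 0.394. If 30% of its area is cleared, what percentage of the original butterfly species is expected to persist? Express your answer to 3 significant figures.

S_new/S_old = (A_new/A_old)^z = 0.7^0.394
= exp(0.394 × ln 0.7) = exp(0.394 × -0.3567) = exp(-0.1405) ≈ 0.8689

86.9%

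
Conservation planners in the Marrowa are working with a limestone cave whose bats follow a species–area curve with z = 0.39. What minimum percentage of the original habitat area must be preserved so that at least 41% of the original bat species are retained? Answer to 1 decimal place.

Need (A_new/A_old)^0.39 = 0.41, so A_new/A_old = 0.41^(1/0.39) = 0.41^2.564
ln(A_new/A_old) = ln 0.41 / 0.39 = -0.8916 / 0.39 = -2.2861
A_new/A_old = e^-2.2861 ≈ 0.1017

10.2%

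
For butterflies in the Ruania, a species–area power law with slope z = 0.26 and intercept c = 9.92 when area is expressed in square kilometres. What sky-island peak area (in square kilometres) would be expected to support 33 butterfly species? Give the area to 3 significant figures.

102 square kilometres

33 = 9.92 × A^0.26  ⇒  A^0.26 = 33/9.92 = 3.327
ln A = ln(3.327) / 0.26 = 1.2020 / 0.26 = 4.6229
A = e^4.6229 ≈ 101.8 square kilometres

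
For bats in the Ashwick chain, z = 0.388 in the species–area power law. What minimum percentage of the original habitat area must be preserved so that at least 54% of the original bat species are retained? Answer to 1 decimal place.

Need (A_new/A_old)^0.388 = 0.54, so A_new/A_old = 0.54^(1/0.388) = 0.54^2.577
ln(A_new/A_old) = ln 0.54 / 0.388 = -0.6162 / 0.388 = -1.5881
A_new/A_old = e^-1.5881 ≈ 0.2043

20.4%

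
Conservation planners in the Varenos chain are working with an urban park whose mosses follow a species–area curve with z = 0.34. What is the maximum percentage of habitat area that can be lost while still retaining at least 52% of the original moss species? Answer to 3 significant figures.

Need (A_new/A_old)^0.34 = 0.52, so A_new/A_old = 0.52^(1/0.34) = 0.52^2.941
ln(A_new/A_old) = ln 0.52 / 0.34 = -0.6539 / 0.34 = -1.9233
A_new/A_old = e^-1.9233 ≈ 0.1461
Fraction that can be lost = 1 − 0.1461 = 0.8539

85.4%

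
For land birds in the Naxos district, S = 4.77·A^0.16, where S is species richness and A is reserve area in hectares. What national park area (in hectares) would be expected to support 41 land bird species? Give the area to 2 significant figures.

41 = 4.77 × A^0.16  ⇒  A^0.16 = 41/4.77 = 8.595
ln A = ln(8.595) / 0.16 = 2.1512 / 0.16 = 13.4452
A = e^13.4452 ≈ 690493 hectares

690000 hectares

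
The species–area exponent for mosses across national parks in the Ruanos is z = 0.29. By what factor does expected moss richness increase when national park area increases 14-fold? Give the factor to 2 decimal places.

2.15

S₂/S₁ = (A₂/A₁)^z = 14^0.29
ln(S₂/S₁) = 0.29 × ln 14 = 0.29 × 2.6391 = 0.7653
S₂/S₁ = e^0.7653 ≈ 2.15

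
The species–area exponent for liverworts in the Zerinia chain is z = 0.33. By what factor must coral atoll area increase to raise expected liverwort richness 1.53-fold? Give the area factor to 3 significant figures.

(A₂/A₁)^0.33 = 1.53, so A₂/A₁ = 1.53^(1/0.33) = 1.53^3.03
ln(A₂/A₁) = ln 1.53 / 0.33 = 0.4253 / 0.33 = 1.2887
A₂/A₁ = e^1.2887 ≈ 3.628

3.63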